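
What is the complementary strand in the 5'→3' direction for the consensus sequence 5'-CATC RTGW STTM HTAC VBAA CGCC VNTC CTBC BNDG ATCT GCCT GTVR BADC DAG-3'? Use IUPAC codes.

5′-CTHGHTVYBACAGGCAGATCHNVGVAGGANBGGCGTTVBGTADKAASWCAYGATG-3′

Standard pairs A↔T, G↔C; ambiguity codes pair R↔Y, M↔K, W↔W, S↔S, B↔V, D↔H, N↔N. Complement (GTAGYACWSAAKDATGBVTTGCGGBNAGGAVGVNHCTAGACGGACABYVTHGHTC), then reverse for 5'→3'.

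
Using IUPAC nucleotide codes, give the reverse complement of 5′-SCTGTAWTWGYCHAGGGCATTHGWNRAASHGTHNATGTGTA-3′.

5′-TACACATNDACDSTTYNWCDAATGCCCTDGRCWAWTACAGS-3′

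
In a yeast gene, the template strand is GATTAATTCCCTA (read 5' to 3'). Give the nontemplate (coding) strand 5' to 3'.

5'-TAGGGAATTAATC-3'

The coding strand is complementary and antiparallel to the template: take the complement (A↔T, G↔C) and reverse.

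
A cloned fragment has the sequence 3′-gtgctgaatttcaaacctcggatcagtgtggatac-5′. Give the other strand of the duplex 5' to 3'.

5'-CACGACTTAAAGTTTGGAGCCTAGTCACACCTATG-3'

The strand is given 3'→5', so its complement runs 5'→3' in the same left-to-right order: pair each base A↔T, G↔C.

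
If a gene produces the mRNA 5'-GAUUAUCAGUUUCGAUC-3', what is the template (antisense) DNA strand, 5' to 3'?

5'-GATCGAAACTGATAATC-3'

Replace U with T to get the coding DNA strand: GATTATCAGTTTCGATC. The template strand is its reverse complement (complement CTAATAGTCAAAGCTAG, then reverse).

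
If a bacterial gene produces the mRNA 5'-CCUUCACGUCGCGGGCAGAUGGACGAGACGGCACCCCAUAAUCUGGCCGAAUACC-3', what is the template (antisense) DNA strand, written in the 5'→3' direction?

Replace U with T to get the coding DNA strand: CCTTCACGTCGCGGGCAGATGGACGAGACGGCACCCCATAATCTGGCCGAATACC. The template strand is its reverse complement (complement GGAAGTGCAGCGCCCGTCTACCTGCTCTGCCGTGGGGTATTAGACCGGCTTATGG, then reverse).

5'-GGTATTCGGCCAGATTATGGGGTGCCGTCTCGTCCATCTGCCCGCGACGTGAAGG-3'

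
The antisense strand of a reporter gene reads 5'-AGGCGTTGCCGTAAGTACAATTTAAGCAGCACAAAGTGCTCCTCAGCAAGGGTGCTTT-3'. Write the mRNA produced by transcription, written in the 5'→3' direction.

RNA polymerase reads the template 3'→5' and synthesizes mRNA 5'→3' by base-pairing (A→U, T→A, G↔C). The complement of the template is TCCGCAACGGCATTCATGTTAAATTCGTCGTGTTTCACGAGGAGTCGTTCCCACGAAA; antiparallel, so 5'→3' the coding strand is AAAGCACCCTTGCTGAGGAGCACTTTGTGCTGCTTAAATTGTACTTACGGCAACGCCT. Replace T with U for the mRNA.

5′-AAAGCACCCUUGCUGAGGAGCACUUUGUGCUGCUUAAAUUGUACUUACGGCAACGCCU-3′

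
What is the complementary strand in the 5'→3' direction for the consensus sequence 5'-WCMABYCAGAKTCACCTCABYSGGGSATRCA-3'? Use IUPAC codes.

Standard pairs A↔T, G↔C; ambiguity codes pair R↔Y, M↔K, W↔W, S↔S, B↔V. Complement (WGKTVRGTCTMAGTGGAGTVRSCCCSTAYGT), then reverse for 5'→3'.

5′-TGYATSCCCSRVTGAGGTGAMTCTGRVTKGW-3′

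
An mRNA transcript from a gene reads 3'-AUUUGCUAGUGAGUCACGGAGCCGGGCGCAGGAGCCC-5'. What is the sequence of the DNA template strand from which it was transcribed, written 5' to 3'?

Written 5'→3' the mRNA is CCCGAGGACGCGGGCCGAGGCACUGAGUGAUCGUUUA, so the coding DNA strand is CCCGAGGACGCGGGCCGAGGCACTGAGTGATCGTTTA. The template is its reverse complement.

5'-TAAACGATCACTCAGTGCCTCGGCCCGCGTCCTCGGG-3'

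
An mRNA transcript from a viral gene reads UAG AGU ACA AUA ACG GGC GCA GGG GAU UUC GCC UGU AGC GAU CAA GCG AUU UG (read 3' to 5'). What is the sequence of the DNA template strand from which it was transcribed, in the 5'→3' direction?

Written 5'→3' the mRNA is GUUUAGCGAACUAGCGAUGUCCGCUUUAGGGGACGCGGGCAAUAACAUGAGAU, so the coding DNA strand is GTTTAGCGAACTAGCGATGTCCGCTTTAGGGGACGCGGGCAATAACATGAGAT. The template is its reverse complement.

5'-ATCTCATGTTATTGCCCGCGTCCCCTAAAGCGGACATCGCTAGTTCGCTAAAC-3'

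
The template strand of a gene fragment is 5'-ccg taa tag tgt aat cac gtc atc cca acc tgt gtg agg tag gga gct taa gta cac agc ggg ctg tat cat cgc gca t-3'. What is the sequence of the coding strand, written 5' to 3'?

5'-ATGCGCGATGATACAGCCCGCTGTGTACTTAAGCTCCCTACCTCACACAGGTTGGGATGACGTGATTACACTATTACGG-3'

The coding strand is complementary and antiparallel to the template: take the complement (A↔T, G↔C) and reverse.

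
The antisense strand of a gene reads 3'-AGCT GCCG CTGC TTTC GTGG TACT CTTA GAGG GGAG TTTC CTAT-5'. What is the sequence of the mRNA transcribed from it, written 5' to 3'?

Reading the template 3'→5' as shown, RNA polymerase pairs each base (A→U, T→A, G↔C) to build mRNA 5'→3' directly.

5'-UCGACGGCGACGAAAGCACCAUGAGAAUCUCCCCUCAAAGGAUA-3'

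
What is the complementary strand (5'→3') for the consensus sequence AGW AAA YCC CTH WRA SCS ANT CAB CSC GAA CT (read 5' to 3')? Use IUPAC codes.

5'-AGTTCGSGVTGANTSGSTYWDAGGGRTTTWCT-3'

Standard pairs A↔T, G↔C; ambiguity codes pair R↔Y, W↔W, S↔S, B↔V, H↔D, N↔N. Complement (TCWTTTRGGGADWYTSGSTNAGTVGSGCTTGA), then reverse for 5'→3'.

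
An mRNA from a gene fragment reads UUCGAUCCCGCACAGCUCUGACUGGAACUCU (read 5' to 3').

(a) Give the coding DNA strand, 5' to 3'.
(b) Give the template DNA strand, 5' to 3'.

(a) 5'-TTCGATCCCGCACAGCTCTGACTGGAACTCT-3'
(b) 5'-AGAGTTCCAGTCAGAGCTGTGCGGGATCGAA-3'

(a) The coding strand matches the mRNA with U→T.
(b) The template strand is the reverse complement of the coding strand.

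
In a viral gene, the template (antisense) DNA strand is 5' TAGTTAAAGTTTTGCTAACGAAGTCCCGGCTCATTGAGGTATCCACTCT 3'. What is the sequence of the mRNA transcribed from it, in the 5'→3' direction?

5'-AGAGUGGAUACCUCAAUGAGCCGGGACUUCGUUAGCAAAACUUUAACUA-3'

RNA polymerase reads the template 3'→5' and synthesizes mRNA 5'→3' by base-pairing (A→U, T→A, G↔C). The complement of the template is ATCAATTTCAAAACGATTGCTTCAGGGCCGAGTAACTCCATAGGTGAGA; antiparallel, so 5'→3' the coding strand is AGAGTGGATACCTCAATGAGCCGGGACTTCGTTAGCAAAACTTTAACTA. Replace T with U for the mRNA.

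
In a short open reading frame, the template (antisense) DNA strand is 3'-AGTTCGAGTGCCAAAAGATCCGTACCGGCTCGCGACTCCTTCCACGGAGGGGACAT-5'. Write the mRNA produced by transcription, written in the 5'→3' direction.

Reading the template 3'→5' as shown, RNA polymerase pairs each base (A→U, T→A, G↔C) to build mRNA 5'→3' directly.

5'-UCAAGCUCACGGUUUUCUAGGCAUGGCCGAGCGCUGAGGAAGGUGCCUCCCCUGUA-3'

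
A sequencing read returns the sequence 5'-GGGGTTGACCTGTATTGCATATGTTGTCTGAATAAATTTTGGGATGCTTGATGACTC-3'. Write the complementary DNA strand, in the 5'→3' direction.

5′-GAGTCATCAAGCATCCCAAAATTTATTCAGACAACATATGCAATACAGGTCAACCCC-3′

Pairing A↔T and G↔C gives CCCCAACTGGACATAACGTATACAACAGACTTATTTAAAACCCTACGAACTACTGAG, running 3'→5'. Reverse for the 5'→3' convention.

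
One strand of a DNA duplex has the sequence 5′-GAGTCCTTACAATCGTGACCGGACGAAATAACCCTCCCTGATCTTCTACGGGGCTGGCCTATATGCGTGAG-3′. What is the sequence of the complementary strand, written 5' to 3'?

5'-CTCACGCATATAGGCCAGCCCCGTAGAAGATCAGGGAGGGTTATTTCGTCCGGTCACGATTGTAAGGACTC-3'

Pairing A↔T and G↔C gives CTCAGGAATGTTAGCACTGGCCTGCTTTATTGGGAGGGACTAGAAGATGCCCCGACCGGATATACGCACTC, running 3'→5'. Reverse for the 5'→3' convention.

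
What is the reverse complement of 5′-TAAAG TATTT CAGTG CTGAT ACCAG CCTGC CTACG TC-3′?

5′-GACGTAGGCAGGCTGGTATCAGCACTGAAATACTTTA-3′

Reading the sequence 3'→5' and pairing each base (A↔T, G↔C) gives the reverse complement directly.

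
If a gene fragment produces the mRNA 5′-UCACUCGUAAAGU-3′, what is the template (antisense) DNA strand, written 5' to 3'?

Replace U with T to get the coding DNA strand: TCACTCGTAAAGT. The template strand is its reverse complement (complement AGTGAGCATTTCA, then reverse).

5′-ACTTTACGAGTGA-3′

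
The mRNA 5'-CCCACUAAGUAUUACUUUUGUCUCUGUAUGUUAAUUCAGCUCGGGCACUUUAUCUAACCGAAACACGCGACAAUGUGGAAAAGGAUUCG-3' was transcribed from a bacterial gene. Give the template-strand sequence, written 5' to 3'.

5'-CGAATCCTTTTCCACATTGTCGCGTGTTTCGGTTAGATAAAGTGCCCGAGCTGAATTAACATACAGAGACAAAAGTAATACTTAGTGGG-3'

Replace U with T to get the coding DNA strand: CCCACTAAGTATTACTTTTGTCTCTGTATGTTAATTCAGCTCGGGCACTTTATCTAACCGAAACACGCGACAATGTGGAAAAGGATTCG. The template strand is its reverse complement (complement GGGTGATTCATAATGAAAACAGAGACATACAATTAAGTCGAGCCCGTGAAATAGATTGGCTTTGTGCGCTGTTACACCTTTTCCTAAGC, then reverse).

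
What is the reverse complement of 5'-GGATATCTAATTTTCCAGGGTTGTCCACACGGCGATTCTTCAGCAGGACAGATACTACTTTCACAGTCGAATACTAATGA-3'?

Complement each base (A↔T, G↔C): CCTATAGATTAAAAGGTCCCAACAGGTGTGCCGCTAAGAAGTCGTCCTGTCTATGATGAAAGTGTCAGCTTATGATTACT. Then reverse.

5'-TCATTAGTATTCGACTGTGAAAGTAGTATCTGTCCTGCTGAAGAATCGCCGTGTGGACAACCCTGGAAAATTAGATATCC-3'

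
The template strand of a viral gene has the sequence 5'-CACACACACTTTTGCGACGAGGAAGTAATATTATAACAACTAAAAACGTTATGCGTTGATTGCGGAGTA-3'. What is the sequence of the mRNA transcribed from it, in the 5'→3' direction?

5'-UACUCCGCAAUCAACGCAUAACGUUUUUAGUUGUUAUAAUAUUACUUCCUCGUCGCAAAAGUGUGUGUG-3'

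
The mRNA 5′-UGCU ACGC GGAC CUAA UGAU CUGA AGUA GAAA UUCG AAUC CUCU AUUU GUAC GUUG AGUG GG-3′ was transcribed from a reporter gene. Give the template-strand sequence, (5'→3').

5′-CCCACTCAACGTACAAATAGAGGATTCGAATTTCTACTTCAGATCATTAGGTCCGCGTAGCA-3′

Replace U with T to get the coding DNA strand: TGCTACGCGGACCTAATGATCTGAAGTAGAAATTCGAATCCTCTATTTGTACGTTGAGTGGG. The template strand is its reverse complement (complement ACGATGCGCCTGGATTACTAGACTTCATCTTTAAGCTTAGGAGATAAACATGCAACTCACCC, then reverse).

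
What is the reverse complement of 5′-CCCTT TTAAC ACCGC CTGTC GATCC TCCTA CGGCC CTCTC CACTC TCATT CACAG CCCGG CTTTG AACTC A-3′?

5'-TGAGTTCAAAGCCGGGCTGTGAATGAGAGTGGAGAGGGCCGTAGGAGGATCGACAGGCGGTGTTAAAAGGG-3'

Complement each base (A↔T, G↔C): GGGAAAATTGTGGCGGACAGCTAGGAGGATGCCGGGAGAGGTGAGAGTAAGTGTCGGGCCGAAACTTGAGT. Then reverse.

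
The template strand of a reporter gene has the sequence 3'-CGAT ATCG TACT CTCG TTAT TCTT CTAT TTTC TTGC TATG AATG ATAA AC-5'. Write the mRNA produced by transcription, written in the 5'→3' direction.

5'-GCUAUAGCAUGAGAGCAAUAAGAAGAUAAAAGAACGAUACUUACUAUUUG-3'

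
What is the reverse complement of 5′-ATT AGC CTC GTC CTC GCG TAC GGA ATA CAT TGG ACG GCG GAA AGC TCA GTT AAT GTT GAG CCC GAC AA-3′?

5′-TTGTCGGGCTCAACATTAACTGAGCTTTCCGCCGTCCAATGTATTCCGTACGCGAGGACGAGGCTAAT-3′

Reading the sequence 3'→5' and pairing each base (A↔T, G↔C) gives the reverse complement directly.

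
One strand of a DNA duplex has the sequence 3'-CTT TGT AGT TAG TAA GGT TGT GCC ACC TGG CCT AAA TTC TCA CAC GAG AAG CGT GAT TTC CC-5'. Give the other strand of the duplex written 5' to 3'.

5'-GAAACATCAATCATTCCAACACGGTGGACCGGATTTAAGAGTGTGCTCTTCGCACTAAAGGG-3'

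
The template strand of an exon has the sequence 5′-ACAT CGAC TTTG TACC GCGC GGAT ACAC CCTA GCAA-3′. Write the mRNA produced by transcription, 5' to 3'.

5'-UUGCUAGGGUGUAUCCGCGCGGUACAAAGUCGAUGU-3'

The mRNA has the sequence of the coding strand (reverse complement of the template) with T→U. Reverse complement of ACATCGACTTTGTACCGCGCGGATACACCCTAGCAA is TTGCTAGGGTGTATCCGCGCGGTACAAAGTCGATGT; then T→U.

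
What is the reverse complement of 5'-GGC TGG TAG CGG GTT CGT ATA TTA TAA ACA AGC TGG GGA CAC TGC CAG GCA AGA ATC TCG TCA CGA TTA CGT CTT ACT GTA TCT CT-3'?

Reading the sequence 3'→5' and pairing each base (A↔T, G↔C) gives the reverse complement directly.

5′-AGAGATACAGTAAGACGTAATCGTGACGAGATTCTTGCCTGGCAGTGTCCCCAGCTTGTTTATAATATACGAACCCGCTACCAGCC-3′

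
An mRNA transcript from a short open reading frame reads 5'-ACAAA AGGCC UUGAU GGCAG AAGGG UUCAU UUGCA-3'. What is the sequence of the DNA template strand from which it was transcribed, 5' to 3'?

Replace U with T to get the coding DNA strand: ACAAAAGGCCTTGATGGCAGAAGGGTTCATTTGCA. The template strand is its reverse complement (complement TGTTTTCCGGAACTACCGTCTTCCCAAGTAAACGT, then reverse).

5'-TGCAAATGAACCCTTCTGCCATCAAGGCCTTTTGT-3'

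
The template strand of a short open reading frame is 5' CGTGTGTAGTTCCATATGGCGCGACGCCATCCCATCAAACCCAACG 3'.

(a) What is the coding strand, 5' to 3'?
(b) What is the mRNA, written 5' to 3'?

(a) 5'-CGTTGGGTTTGATGGGATGGCGTCGCGCCATATGGAACTACACACG-3'
(b) 5'-CGUUGGGUUUGAUGGGAUGGCGUCGCGCCAUAUGGAACUACACACG-3'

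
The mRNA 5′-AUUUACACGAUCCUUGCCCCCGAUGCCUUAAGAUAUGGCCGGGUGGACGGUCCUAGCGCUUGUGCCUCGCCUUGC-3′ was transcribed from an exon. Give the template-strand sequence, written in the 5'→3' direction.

Replace U with T to get the coding DNA strand: ATTTACACGATCCTTGCCCCCGATGCCTTAAGATATGGCCGGGTGGACGGTCCTAGCGCTTGTGCCTCGCCTTGC. The template strand is its reverse complement (complement TAAATGTGCTAGGAACGGGGGCTACGGAATTCTATACCGGCCCACCTGCCAGGATCGCGAACACGGAGCGGAACG, then reverse).

5'-GCAAGGCGAGGCACAAGCGCTAGGACCGTCCACCCGGCCATATCTTAAGGCATCGGGGGCAAGGATCGTGTAAAT-3'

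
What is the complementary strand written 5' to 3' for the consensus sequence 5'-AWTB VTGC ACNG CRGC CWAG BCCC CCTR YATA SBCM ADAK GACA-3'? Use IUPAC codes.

Standard pairs A↔T, G↔C; ambiguity codes pair R↔Y, M↔K, W↔W, S↔S, B↔V, D↔H, N↔N. Complement (TWAVBACGTGNCGYCGGWTCVGGGGGAYRTATSVGKTHTMCTGT), then reverse for 5'→3'.

5'-TGTCMTHTKGVSTATRYAGGGGGVCTWGGCYGCNGTGCABVAWT-3'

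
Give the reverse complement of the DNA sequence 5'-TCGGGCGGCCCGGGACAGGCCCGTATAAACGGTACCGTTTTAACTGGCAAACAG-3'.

Complement each base (A↔T, G↔C): AGCCCGCCGGGCCCTGTCCGGGCATATTTGCCATGGCAAAATTGACCGTTTGTC. Then reverse.

5'-CTGTTTGCCAGTTAAAACGGTACCGTTTATACGGGCCTGTCCCGGGCCGCCCGA-3'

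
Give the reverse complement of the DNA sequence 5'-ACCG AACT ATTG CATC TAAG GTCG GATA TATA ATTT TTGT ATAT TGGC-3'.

5'-GCCAATATACAAAAATTATATATCCGACCTTAGATGCAATAGTTCGGT-3'

Complement each base (A↔T, G↔C): TGGCTTGATAACGTAGATTCCAGCCTATATATTAAAAACATATAACCG. Then reverse.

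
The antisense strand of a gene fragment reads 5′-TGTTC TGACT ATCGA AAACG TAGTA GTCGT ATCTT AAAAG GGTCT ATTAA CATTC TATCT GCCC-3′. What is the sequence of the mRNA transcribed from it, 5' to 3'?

The mRNA has the sequence of the coding strand (reverse complement of the template) with T→U. Reverse complement of TGTTCTGACTATCGAAAACGTAGTAGTCGTATCTTAAAAGGGTCTATTAACATTCTATCTGCCC is GGGCAGATAGAATGTTAATAGACCCTTTTAAGATACGACTACTACGTTTTCGATAGTCAGAACA; then T→U.

5'-GGGCAGAUAGAAUGUUAAUAGACCCUUUUAAGAUACGACUACUACGUUUUCGAUAGUCAGAACA-3'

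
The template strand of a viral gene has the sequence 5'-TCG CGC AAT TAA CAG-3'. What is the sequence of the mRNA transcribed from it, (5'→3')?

5'-CUGUUAAUUGCGCGA-3'

The mRNA has the sequence of the coding strand (reverse complement of the template) with T→U. Reverse complement of TCGCGCAATTAACAG is CTGTTAATTGCGCGA; then T→U.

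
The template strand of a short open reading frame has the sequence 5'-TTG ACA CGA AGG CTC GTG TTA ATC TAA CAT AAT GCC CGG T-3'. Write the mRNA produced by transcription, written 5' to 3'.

RNA polymerase reads the template 3'→5' and synthesizes mRNA 5'→3' by base-pairing (A→U, T→A, G↔C). The complement of the template is AACTGTGCTTCCGAGCACAATTAGATTGTATTACGGGCCA; antiparallel, so 5'→3' the coding strand is ACCGGGCATTATGTTAGATTAACACGAGCCTTCGTGTCAA. Replace T with U for the mRNA.

5'-ACCGGGCAUUAUGUUAGAUUAACACGAGCCUUCGUGUCAA-3'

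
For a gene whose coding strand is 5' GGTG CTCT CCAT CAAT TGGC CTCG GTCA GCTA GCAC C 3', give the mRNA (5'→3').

5'-GGUGCUCUCCAUCAAUUGGCCUCGGUCAGCUAGCACC-3'

mRNA has the coding-strand sequence with U in place of T.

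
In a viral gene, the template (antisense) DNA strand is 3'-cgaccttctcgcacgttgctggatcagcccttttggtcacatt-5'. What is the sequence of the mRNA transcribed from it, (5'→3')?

5′-GCUGGAAGAGCGUGCAACGACCUAGUCGGGAAAACCAGUGUAA-3′

Reading the template 3'→5' as shown, RNA polymerase pairs each base (A→U, T→A, G↔C) to build mRNA 5'→3' directly.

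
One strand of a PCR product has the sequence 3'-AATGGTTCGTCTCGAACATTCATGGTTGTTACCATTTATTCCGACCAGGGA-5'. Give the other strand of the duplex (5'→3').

5′-TTACCAAGCAGAGCTTGTAAGTACCAACAATGGTAAATAAGGCTGGTCCCT-3′

The strand is given 3'→5', so its complement runs 5'→3' in the same left-to-right order: pair each base A↔T, G↔C.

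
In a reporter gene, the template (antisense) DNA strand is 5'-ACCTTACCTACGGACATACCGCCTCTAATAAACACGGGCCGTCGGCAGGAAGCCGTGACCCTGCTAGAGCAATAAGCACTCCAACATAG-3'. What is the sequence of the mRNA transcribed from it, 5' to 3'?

RNA polymerase reads the template 3'→5' and synthesizes mRNA 5'→3' by base-pairing (A→U, T→A, G↔C). The complement of the template is TGGAATGGATGCCTGTATGGCGGAGATTATTTGTGCCCGGCAGCCGTCCTTCGGCACTGGGACGATCTCGTTATTCGTGAGGTTGTATC; antiparallel, so 5'→3' the coding strand is CTATGTTGGAGTGCTTATTGCTCTAGCAGGGTCACGGCTTCCTGCCGACGGCCCGTGTTTATTAGAGGCGGTATGTCCGTAGGTAAGGT. Replace T with U for the mRNA.

5'-CUAUGUUGGAGUGCUUAUUGCUCUAGCAGGGUCACGGCUUCCUGCCGACGGCCCGUGUUUAUUAGAGGCGGUAUGUCCGUAGGUAAGGU-3'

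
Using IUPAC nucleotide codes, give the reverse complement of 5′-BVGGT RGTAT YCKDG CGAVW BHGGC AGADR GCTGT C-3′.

5'-GACAGCYHTCTGCCDVWBTCGCHMGRATACYACCBV-3'

Standard pairs A↔T, G↔C; ambiguity codes pair R↔Y, K↔M, W↔W, B↔V, D↔H. Complement (VBCCAYCATARGMHCGCTBWVDCCGTCTHYCGACAG), then reverse for 5'→3'.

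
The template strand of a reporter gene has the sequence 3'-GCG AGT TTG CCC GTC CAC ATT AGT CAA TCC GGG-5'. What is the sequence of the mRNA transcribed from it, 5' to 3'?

Reading the template 3'→5' as shown, RNA polymerase pairs each base (A→U, T→A, G↔C) to build mRNA 5'→3' directly.

5'-CGCUCAAACGGGCAGGUGUAAUCAGUUAGGCCC-3'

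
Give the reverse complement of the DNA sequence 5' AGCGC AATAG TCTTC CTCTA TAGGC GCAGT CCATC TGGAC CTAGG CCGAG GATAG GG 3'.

Reading the sequence 3'→5' and pairing each base (A↔T, G↔C) gives the reverse complement directly.

5'-CCCTATCCTCGGCCTAGGTCCAGATGGACTGCGCCTATAGAGGAAGACTATTGCGCT-3'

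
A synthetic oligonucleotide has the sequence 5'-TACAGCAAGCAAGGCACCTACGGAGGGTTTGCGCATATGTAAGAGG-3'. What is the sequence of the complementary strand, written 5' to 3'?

5'-CCTCTTACATATGCGCAAACCCTCCGTAGGTGCCTTGCTTGCTGTA-3'

Pairing A↔T and G↔C gives ATGTCGTTCGTTCCGTGGATGCCTCCCAAACGCGTATACATTCTCC, running 3'→5'. Reverse for the 5'→3' convention.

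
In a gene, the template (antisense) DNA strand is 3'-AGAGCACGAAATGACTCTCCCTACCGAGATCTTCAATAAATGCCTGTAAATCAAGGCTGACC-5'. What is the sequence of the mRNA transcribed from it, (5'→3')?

5'-UCUCGUGCUUUACUGAGAGGGAUGGCUCUAGAAGUUAUUUACGGACAUUUAGUUCCGACUGG-3'

Reading the template 3'→5' as shown, RNA polymerase pairs each base (A→U, T→A, G↔C) to build mRNA 5'→3' directly.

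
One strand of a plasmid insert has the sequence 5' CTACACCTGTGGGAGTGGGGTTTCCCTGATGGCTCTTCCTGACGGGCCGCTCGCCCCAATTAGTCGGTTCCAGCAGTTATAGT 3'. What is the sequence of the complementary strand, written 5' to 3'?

5'-ACTATAACTGCTGGAACCGACTAATTGGGGCGAGCGGCCCGTCAGGAAGAGCCATCAGGGAAACCCCACTCCCACAGGTGTAG-3'

The complement of CTACACCTGTGGGAGTGGGGTTTCCCTGATGGCTCTTCCTGACGGGCCGCTCGCCCCAATTAGTCGGTTCCAGCAGTTATAGT is GATGTGGACACCCTCACCCCAAAGGGACTACCGAGAAGGACTGCCCGGCGAGCGGGGTTAATCAGCCAAGGTCGTCAATATCA (A↔T, G↔C). DNA strands are antiparallel, so the complementary strand runs 3'→5'; reversing gives the 5'→3' form.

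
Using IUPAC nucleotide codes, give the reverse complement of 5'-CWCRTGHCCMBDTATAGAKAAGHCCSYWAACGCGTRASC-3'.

Standard pairs A↔T, G↔C; ambiguity codes pair R↔Y, M↔K, W↔W, S↔S, B↔V, D↔H. Complement (GWGYACDGGKVHATATCTMTTCDGGSRWTTGCGCAYTSG), then reverse for 5'→3'.

5′-GSTYACGCGTTWRSGGDCTTMTCTATAHVKGGDCAYGWG-3′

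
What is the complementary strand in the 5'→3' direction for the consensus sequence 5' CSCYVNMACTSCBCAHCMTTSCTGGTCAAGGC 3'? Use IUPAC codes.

Standard pairs A↔T, G↔C; ambiguity codes pair Y↔R, M↔K, S↔S, B↔V, H↔D, N↔N. Complement (GSGRBNKTGASGVGTDGKAASGACCAGTTCCG), then reverse for 5'→3'.

5'-GCCTTGACCAGSAAKGDTGVGSAGTKNBRGSG-3'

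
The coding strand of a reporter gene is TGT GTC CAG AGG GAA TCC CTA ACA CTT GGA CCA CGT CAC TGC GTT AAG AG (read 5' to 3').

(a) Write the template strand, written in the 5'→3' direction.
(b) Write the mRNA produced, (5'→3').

(a) The template strand is the reverse complement of the coding strand: complement ACACAGGTCTCCCTTAGGGATTGTGAACCTGGTGCAGTGACGCAATTCTC, then reverse.
(b) mRNA matches the coding strand with T→U.

(a) 5'-CTCTTAACGCAGTGACGTGGTCCAAGTGTTAGGGATTCCCTCTGGACACA-3'
(b) 5'-UGUGUCCAGAGGGAAUCCCUAACACUUGGACCACGUCACUGCGUUAAGAG-3'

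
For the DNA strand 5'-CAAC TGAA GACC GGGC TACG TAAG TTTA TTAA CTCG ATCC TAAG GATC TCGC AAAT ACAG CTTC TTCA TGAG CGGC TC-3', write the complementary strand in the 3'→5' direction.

3′-GTTGACTTCTGGCCCGATGCATTCAAATAATTGAGCTAGGATTCCTAGAGCGTTTATGTCGAAGAAGTACTCGCCGAG-5′

Base-pairing A↔T, G↔C gives the complement. The complementary strand is antiparallel, so paired with a 5'→3' strand it runs 3'→5'.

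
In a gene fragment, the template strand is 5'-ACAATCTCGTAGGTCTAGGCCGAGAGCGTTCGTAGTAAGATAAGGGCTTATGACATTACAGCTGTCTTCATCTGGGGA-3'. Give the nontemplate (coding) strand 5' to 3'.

The coding strand is complementary and antiparallel to the template: take the complement (A↔T, G↔C) and reverse.

5'-TCCCCAGATGAAGACAGCTGTAATGTCATAAGCCCTTATCTTACTACGAACGCTCTCGGCCTAGACCTACGAGATTGT-3'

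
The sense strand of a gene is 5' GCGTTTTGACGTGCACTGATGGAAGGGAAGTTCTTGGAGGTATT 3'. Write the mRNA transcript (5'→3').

5'-GCGUUUUGACGUGCACUGAUGGAAGGGAAGUUCUUGGAGGUAUU-3'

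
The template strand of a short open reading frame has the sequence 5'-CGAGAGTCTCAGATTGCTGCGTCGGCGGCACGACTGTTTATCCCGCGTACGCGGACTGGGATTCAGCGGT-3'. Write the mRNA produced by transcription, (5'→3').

RNA polymerase reads the template 3'→5' and synthesizes mRNA 5'→3' by base-pairing (A→U, T→A, G↔C). The complement of the template is GCTCTCAGAGTCTAACGACGCAGCCGCCGTGCTGACAAATAGGGCGCATGCGCCTGACCCTAAGTCGCCA; antiparallel, so 5'→3' the coding strand is ACCGCTGAATCCCAGTCCGCGTACGCGGGATAAACAGTCGTGCCGCCGACGCAGCAATCTGAGACTCTCG. Replace T with U for the mRNA.

5'-ACCGCUGAAUCCCAGUCCGCGUACGCGGGAUAAACAGUCGUGCCGCCGACGCAGCAAUCUGAGACUCUCG-3'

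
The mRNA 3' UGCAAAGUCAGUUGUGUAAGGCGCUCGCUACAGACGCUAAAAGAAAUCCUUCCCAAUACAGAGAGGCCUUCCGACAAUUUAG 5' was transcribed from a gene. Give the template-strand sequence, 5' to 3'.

Written 5'→3' the mRNA is GAUUUAACAGCCUUCCGGAGAGACAUAACCCUUCCUAAAGAAAAUCGCAGACAUCGCUCGCGGAAUGUGUUGACUGAAACGU, so the coding DNA strand is GATTTAACAGCCTTCCGGAGAGACATAACCCTTCCTAAAGAAAATCGCAGACATCGCTCGCGGAATGTGTTGACTGAAACGT. The template is its reverse complement.

5′-ACGTTTCAGTCAACACATTCCGCGAGCGATGTCTGCGATTTTCTTTAGGAAGGGTTATGTCTCTCCGGAAGGCTGTTAAATC-3′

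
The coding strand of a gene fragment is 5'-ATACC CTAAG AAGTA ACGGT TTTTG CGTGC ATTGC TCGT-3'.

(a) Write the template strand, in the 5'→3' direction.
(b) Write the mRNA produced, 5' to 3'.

(a) The template strand is the reverse complement of the coding strand: complement TATGGGATTCTTCATTGCCAAAAACGCACGTAACGAGCA, then reverse.
(b) mRNA matches the coding strand with T→U.

(a) 5'-ACGAGCAATGCACGCAAAAACCGTTACTTCTTAGGGTAT-3'
(b) 5'-AUACCCUAAGAAGUAACGGUUUUUGCGUGCAUUGCUCGU-3'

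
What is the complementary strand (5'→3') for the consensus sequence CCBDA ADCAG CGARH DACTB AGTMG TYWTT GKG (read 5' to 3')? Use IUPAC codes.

Standard pairs A↔T, G↔C; ambiguity codes pair R↔Y, M↔K, W↔W, B↔V, D↔H. Complement (GGVHTTHGTCGCTYDHTGAVTCAKCARWAACMC), then reverse for 5'→3'.

5'-CMCAAWRACKACTVAGTHDYTCGCTGHTTHVGG-3'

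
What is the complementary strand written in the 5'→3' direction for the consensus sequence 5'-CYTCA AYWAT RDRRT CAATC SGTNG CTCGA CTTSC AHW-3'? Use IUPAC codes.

5'-WDTGSAAGTCGAGCNACSGATTGAYYHYATWRTTGARG-3'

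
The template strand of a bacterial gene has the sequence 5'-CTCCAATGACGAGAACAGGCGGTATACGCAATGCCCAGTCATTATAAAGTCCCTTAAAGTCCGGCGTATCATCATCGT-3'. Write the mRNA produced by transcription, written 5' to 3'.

The mRNA has the sequence of the coding strand (reverse complement of the template) with T→U. Reverse complement of CTCCAATGACGAGAACAGGCGGTATACGCAATGCCCAGTCATTATAAAGTCCCTTAAAGTCCGGCGTATCATCATCGT is ACGATGATGATACGCCGGACTTTAAGGGACTTTATAATGACTGGGCATTGCGTATACCGCCTGTTCTCGTCATTGGAG; then T→U.

5'-ACGAUGAUGAUACGCCGGACUUUAAGGGACUUUAUAAUGACUGGGCAUUGCGUAUACCGCCUGUUCUCGUCAUUGGAG-3'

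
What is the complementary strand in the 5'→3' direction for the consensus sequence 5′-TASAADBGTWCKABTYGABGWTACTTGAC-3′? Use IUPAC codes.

Standard pairs A↔T, G↔C; ambiguity codes pair Y↔R, K↔M, W↔W, S↔S, B↔V, D↔H. Complement (ATSTTHVCAWGMTVARCTVCWATGAACTG), then reverse for 5'→3'.

5'-GTCAAGTAWCVTCRAVTMGWACVHTTSTA-3'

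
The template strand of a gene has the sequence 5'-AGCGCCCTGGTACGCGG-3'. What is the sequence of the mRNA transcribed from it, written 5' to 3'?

RNA polymerase reads the template 3'→5' and synthesizes mRNA 5'→3' by base-pairing (A→U, T→A, G↔C). The complement of the template is TCGCGGGACCATGCGCC; antiparallel, so 5'→3' the coding strand is CCGCGTACCAGGGCGCT. Replace T with U for the mRNA.

5'-CCGCGUACCAGGGCGCU-3'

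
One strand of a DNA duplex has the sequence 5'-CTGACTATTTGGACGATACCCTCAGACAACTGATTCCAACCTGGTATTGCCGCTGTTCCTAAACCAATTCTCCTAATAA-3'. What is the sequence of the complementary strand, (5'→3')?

5'-TTATTAGGAGAATTGGTTTAGGAACAGCGGCAATACCAGGTTGGAATCAGTTGTCTGAGGGTATCGTCCAAATAGTCAG-3'

The complement of CTGACTATTTGGACGATACCCTCAGACAACTGATTCCAACCTGGTATTGCCGCTGTTCCTAAACCAATTCTCCTAATAA is GACTGATAAACCTGCTATGGGAGTCTGTTGACTAAGGTTGGACCATAACGGCGACAAGGATTTGGTTAAGAGGATTATT (A↔T, G↔C). DNA strands are antiparallel, so the complementary strand runs 3'→5'; reversing gives the 5'→3' form.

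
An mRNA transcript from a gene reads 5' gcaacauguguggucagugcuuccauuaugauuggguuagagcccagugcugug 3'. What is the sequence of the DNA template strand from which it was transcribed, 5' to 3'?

Replace U with T to get the coding DNA strand: GCAACATGTGTGGTCAGTGCTTCCATTATGATTGGGTTAGAGCCCAGTGCTGTG. The template strand is its reverse complement (complement CGTTGTACACACCAGTCACGAAGGTAATACTAACCCAATCTCGGGTCACGACAC, then reverse).

5'-CACAGCACTGGGCTCTAACCCAATCATAATGGAAGCACTGACCACACATGTTGC-3'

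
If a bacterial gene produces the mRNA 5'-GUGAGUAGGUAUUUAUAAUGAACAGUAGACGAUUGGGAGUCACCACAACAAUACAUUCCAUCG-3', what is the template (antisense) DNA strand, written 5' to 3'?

5'-CGATGGAATGTATTGTTGTGGTGACTCCCAATCGTCTACTGTTCATTATAAATACCTACTCAC-3'

Replace U with T to get the coding DNA strand: GTGAGTAGGTATTTATAATGAACAGTAGACGATTGGGAGTCACCACAACAATACATTCCATCG. The template strand is its reverse complement (complement CACTCATCCATAAATATTACTTGTCATCTGCTAACCCTCAGTGGTGTTGTTATGTAAGGTAGC, then reverse).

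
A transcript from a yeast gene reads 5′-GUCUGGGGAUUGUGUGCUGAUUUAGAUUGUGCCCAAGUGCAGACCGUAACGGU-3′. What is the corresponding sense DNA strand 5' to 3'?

5′-GTCTGGGGATTGTGTGCTGATTTAGATTGTGCCCAAGTGCAGACCGTAACGGT-3′

The coding DNA strand has the same 5'→3' sequence as the mRNA with U replaced by T.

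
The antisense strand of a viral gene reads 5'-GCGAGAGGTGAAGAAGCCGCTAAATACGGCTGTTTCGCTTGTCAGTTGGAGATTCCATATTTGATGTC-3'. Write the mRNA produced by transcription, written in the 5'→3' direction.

5'-GACAUCAAAUAUGGAAUCUCCAACUGACAAGCGAAACAGCCGUAUUUAGCGGCUUCUUCACCUCUCGC-3'

RNA polymerase reads the template 3'→5' and synthesizes mRNA 5'→3' by base-pairing (A→U, T→A, G↔C). The complement of the template is CGCTCTCCACTTCTTCGGCGATTTATGCCGACAAAGCGAACAGTCAACCTCTAAGGTATAAACTACAG; antiparallel, so 5'→3' the coding strand is GACATCAAATATGGAATCTCCAACTGACAAGCGAAACAGCCGTATTTAGCGGCTTCTTCACCTCTCGC. Replace T with U for the mRNA.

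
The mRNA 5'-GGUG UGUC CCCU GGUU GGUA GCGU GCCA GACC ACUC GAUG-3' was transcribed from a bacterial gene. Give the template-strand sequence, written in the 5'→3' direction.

Replace U with T to get the coding DNA strand: GGTGTGTCCCCTGGTTGGTAGCGTGCCAGACCACTCGATG. The template strand is its reverse complement (complement CCACACAGGGGACCAACCATCGCACGGTCTGGTGAGCTAC, then reverse).

5'-CATCGAGTGGTCTGGCACGCTACCAACCAGGGGACACACC-3'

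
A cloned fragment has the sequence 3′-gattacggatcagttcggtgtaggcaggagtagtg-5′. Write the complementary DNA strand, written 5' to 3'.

5'-CTAATGCCTAGTCAAGCCACATCCGTCCTCATCAC-3'

The strand is given 3'→5', so its complement runs 5'→3' in the same left-to-right order: pair each base A↔T, G↔C.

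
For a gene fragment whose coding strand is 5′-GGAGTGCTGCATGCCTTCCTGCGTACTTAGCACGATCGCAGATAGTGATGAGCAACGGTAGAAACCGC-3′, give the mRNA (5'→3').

5'-GGAGUGCUGCAUGCCUUCCUGCGUACUUAGCACGAUCGCAGAUAGUGAUGAGCAACGGUAGAAACCGC-3'

The mRNA is synthesized from the template strand, so it matches the coding strand with T replaced by U.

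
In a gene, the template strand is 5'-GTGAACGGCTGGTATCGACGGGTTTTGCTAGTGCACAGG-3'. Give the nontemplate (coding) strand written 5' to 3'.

The coding strand is complementary and antiparallel to the template: take the complement (A↔T, G↔C) and reverse.

5'-CCTGTGCACTAGCAAAACCCGTCGATACCAGCCGTTCAC-3'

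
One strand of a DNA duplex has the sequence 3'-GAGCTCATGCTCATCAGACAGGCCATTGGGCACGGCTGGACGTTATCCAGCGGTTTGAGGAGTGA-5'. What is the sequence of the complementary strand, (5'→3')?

The strand is given 3'→5', so its complement runs 5'→3' in the same left-to-right order: pair each base A↔T, G↔C.

5'-CTCGAGTACGAGTAGTCTGTCCGGTAACCCGTGCCGACCTGCAATAGGTCGCCAAACTCCTCACT-3'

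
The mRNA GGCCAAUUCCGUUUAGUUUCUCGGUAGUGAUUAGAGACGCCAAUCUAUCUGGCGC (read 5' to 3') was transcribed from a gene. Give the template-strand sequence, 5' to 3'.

Replace U with T to get the coding DNA strand: GGCCAATTCCGTTTAGTTTCTCGGTAGTGATTAGAGACGCCAATCTATCTGGCGC. The template strand is its reverse complement (complement CCGGTTAAGGCAAATCAAAGAGCCATCACTAATCTCTGCGGTTAGATAGACCGCG, then reverse).

5′-GCGCCAGATAGATTGGCGTCTCTAATCACTACCGAGAAACTAAACGGAATTGGCC-3′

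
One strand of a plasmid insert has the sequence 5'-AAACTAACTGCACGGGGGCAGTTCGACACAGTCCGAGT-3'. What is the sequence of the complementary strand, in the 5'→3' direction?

5′-ACTCGGACTGTGTCGAACTGCCCCCGTGCAGTTAGTTT-3′

The complement of AAACTAACTGCACGGGGGCAGTTCGACACAGTCCGAGT is TTTGATTGACGTGCCCCCGTCAAGCTGTGTCAGGCTCA (A↔T, G↔C). DNA strands are antiparallel, so the complementary strand runs 3'→5'; reversing gives the 5'→3' form.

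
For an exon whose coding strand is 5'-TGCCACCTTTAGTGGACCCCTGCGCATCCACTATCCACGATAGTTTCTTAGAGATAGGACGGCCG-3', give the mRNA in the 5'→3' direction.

The mRNA is synthesized from the template strand, so it matches the coding strand with T replaced by U.

5'-UGCCACCUUUAGUGGACCCCUGCGCAUCCACUAUCCACGAUAGUUUCUUAGAGAUAGGACGGCCG-3'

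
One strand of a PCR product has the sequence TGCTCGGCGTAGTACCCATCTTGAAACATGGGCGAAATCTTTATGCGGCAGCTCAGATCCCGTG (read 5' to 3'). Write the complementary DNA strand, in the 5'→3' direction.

Pairing A↔T and G↔C gives ACGAGCCGCATCATGGGTAGAACTTTGTACCCGCTTTAGAAATACGCCGTCGAGTCTAGGGCAC, running 3'→5'. Reverse for the 5'→3' convention.

5'-CACGGGATCTGAGCTGCCGCATAAAGATTTCGCCCATGTTTCAAGATGGGTACTACGCCGAGCA-3'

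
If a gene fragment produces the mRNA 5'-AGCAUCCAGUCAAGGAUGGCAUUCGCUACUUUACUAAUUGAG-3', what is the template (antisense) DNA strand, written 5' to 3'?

5′-CTCAATTAGTAAAGTAGCGAATGCCATCCTTGACTGGATGCT-3′

Replace U with T to get the coding DNA strand: AGCATCCAGTCAAGGATGGCATTCGCTACTTTACTAATTGAG. The template strand is its reverse complement (complement TCGTAGGTCAGTTCCTACCGTAAGCGATGAAATGATTAACTC, then reverse).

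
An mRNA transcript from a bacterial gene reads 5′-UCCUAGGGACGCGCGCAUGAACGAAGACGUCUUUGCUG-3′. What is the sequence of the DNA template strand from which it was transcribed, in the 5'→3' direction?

Replace U with T to get the coding DNA strand: TCCTAGGGACGCGCGCATGAACGAAGACGTCTTTGCTG. The template strand is its reverse complement (complement AGGATCCCTGCGCGCGTACTTGCTTCTGCAGAAACGAC, then reverse).

5'-CAGCAAAGACGTCTTCGTTCATGCGCGCGTCCCTAGGA-3'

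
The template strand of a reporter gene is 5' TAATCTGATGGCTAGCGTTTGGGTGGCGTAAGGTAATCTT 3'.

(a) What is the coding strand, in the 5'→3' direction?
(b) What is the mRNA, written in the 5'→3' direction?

(a) 5'-AAGATTACCTTACGCCACCCAAACGCTAGCCATCAGATTA-3'
(b) 5'-AAGAUUACCUUACGCCACCCAAACGCUAGCCAUCAGAUUA-3'

(a) The coding strand is the reverse complement of the template: complement ATTAGACTACCGATCGCAAACCCACCGCATTCCATTAGAA, then reverse.
(b) mRNA has the coding-strand sequence with T→U.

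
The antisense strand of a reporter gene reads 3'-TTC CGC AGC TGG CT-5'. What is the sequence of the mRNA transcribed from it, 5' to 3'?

Reading the template 3'→5' as shown, RNA polymerase pairs each base (A→U, T→A, G↔C) to build mRNA 5'→3' directly.

5′-AAGGCGUCGACCGA-3′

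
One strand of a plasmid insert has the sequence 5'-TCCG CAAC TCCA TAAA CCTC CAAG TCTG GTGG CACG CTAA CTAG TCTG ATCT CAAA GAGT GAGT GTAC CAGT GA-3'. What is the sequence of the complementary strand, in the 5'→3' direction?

5'-TCACTGGTACACTCACTCTTTGAGATCAGACTAGTTAGCGTGCCACCAGACTTGGAGGTTTATGGAGTTGCGGA-3'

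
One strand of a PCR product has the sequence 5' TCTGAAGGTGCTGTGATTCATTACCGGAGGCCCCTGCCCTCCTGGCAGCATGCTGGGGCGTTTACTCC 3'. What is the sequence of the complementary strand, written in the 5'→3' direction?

5'-GGAGTAAACGCCCCAGCATGCTGCCAGGAGGGCAGGGGCCTCCGGTAATGAATCACAGCACCTTCAGA-3'

The complement of TCTGAAGGTGCTGTGATTCATTACCGGAGGCCCCTGCCCTCCTGGCAGCATGCTGGGGCGTTTACTCC is AGACTTCCACGACACTAAGTAATGGCCTCCGGGGACGGGAGGACCGTCGTACGACCCCGCAAATGAGG (A↔T, G↔C). DNA strands are antiparallel, so the complementary strand runs 3'→5'; reversing gives the 5'→3' form.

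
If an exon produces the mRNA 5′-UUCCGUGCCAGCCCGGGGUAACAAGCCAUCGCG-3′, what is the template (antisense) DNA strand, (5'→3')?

5'-CGCGATGGCTTGTTACCCCGGGCTGGCACGGAA-3'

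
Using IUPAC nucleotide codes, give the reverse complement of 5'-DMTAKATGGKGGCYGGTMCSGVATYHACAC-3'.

5'-GTGTDRATBCSGKACCRGCCMCCATMTAKH-3'

Standard pairs A↔T, G↔C; ambiguity codes pair Y↔R, M↔K, S↔S, D↔H, V↔B. Complement (HKATMTACCMCCGRCCAKGSCBTARDTGTG), then reverse for 5'→3'.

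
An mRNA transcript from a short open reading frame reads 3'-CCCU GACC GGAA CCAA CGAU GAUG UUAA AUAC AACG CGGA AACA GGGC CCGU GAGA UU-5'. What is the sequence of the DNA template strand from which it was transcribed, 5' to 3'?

Written 5'→3' the mRNA is UUAGAGUGCCCGGGACAAAGGCGCAACAUAAAUUGUAGUAGCAACCAAGGCCAGUCCC, so the coding DNA strand is TTAGAGTGCCCGGGACAAAGGCGCAACATAAATTGTAGTAGCAACCAAGGCCAGTCCC. The template is its reverse complement.

5'-GGGACTGGCCTTGGTTGCTACTACAATTTATGTTGCGCCTTTGTCCCGGGCACTCTAA-3'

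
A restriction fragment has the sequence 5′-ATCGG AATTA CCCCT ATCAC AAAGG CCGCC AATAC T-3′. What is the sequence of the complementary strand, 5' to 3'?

5'-AGTATTGGCGGCCTTTGTGATAGGGGTAATTCCGAT-3'

The complement of ATCGGAATTACCCCTATCACAAAGGCCGCCAATACT is TAGCCTTAATGGGGATAGTGTTTCCGGCGGTTATGA (A↔T, G↔C). DNA strands are antiparallel, so the complementary strand runs 3'→5'; reversing gives the 5'→3' form.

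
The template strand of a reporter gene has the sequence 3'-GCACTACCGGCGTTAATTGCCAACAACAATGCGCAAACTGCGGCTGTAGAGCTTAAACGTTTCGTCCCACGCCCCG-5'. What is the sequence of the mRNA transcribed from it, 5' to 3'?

5'-CGUGAUGGCCGCAAUUAACGGUUGUUGUUACGCGUUUGACGCCGACAUCUCGAAUUUGCAAAGCAGGGUGCGGGGC-3'

Reading the template 3'→5' as shown, RNA polymerase pairs each base (A→U, T→A, G↔C) to build mRNA 5'→3' directly.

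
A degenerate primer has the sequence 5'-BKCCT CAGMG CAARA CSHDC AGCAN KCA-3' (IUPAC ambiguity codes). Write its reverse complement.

5'-TGMNTGCTGHDSGTYTTGCKCTGAGGMV-3'

Standard pairs A↔T, G↔C; ambiguity codes pair R↔Y, M↔K, S↔S, B↔V, D↔H, N↔N. Complement (VMGGAGTCKCGTTYTGSDHGTCGTNMGT), then reverse for 5'→3'.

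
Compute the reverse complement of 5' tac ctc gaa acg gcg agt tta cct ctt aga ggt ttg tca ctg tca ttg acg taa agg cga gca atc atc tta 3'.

Reading the sequence 3'→5' and pairing each base (A↔T, G↔C) gives the reverse complement directly.

5'-TAAGATGATTGCTCGCCTTTACGTCAATGACAGTGACAAACCTCTAAGAGGTAAACTCGCCGTTTCGAGGTA-3'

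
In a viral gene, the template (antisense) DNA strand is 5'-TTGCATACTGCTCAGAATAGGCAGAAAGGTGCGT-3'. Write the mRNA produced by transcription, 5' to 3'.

RNA polymerase reads the template 3'→5' and synthesizes mRNA 5'→3' by base-pairing (A→U, T→A, G↔C). The complement of the template is AACGTATGACGAGTCTTATCCGTCTTTCCACGCA; antiparallel, so 5'→3' the coding strand is ACGCACCTTTCTGCCTATTCTGAGCAGTATGCAA. Replace T with U for the mRNA.

5'-ACGCACCUUUCUGCCUAUUCUGAGCAGUAUGCAA-3'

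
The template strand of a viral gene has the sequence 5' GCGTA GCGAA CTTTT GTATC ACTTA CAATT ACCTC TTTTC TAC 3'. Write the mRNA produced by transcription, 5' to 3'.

RNA polymerase reads the template 3'→5' and synthesizes mRNA 5'→3' by base-pairing (A→U, T→A, G↔C). The complement of the template is CGCATCGCTTGAAAACATAGTGAATGTTAATGGAGAAAAGATG; antiparallel, so 5'→3' the coding strand is GTAGAAAAGAGGTAATTGTAAGTGATACAAAAGTTCGCTACGC. Replace T with U for the mRNA.

5'-GUAGAAAAGAGGUAAUUGUAAGUGAUACAAAAGUUCGCUACGC-3'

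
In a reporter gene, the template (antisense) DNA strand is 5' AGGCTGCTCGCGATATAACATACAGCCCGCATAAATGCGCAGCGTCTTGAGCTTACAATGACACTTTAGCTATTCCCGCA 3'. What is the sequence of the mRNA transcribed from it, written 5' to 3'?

The mRNA has the sequence of the coding strand (reverse complement of the template) with T→U. Reverse complement of AGGCTGCTCGCGATATAACATACAGCCCGCATAAATGCGCAGCGTCTTGAGCTTACAATGACACTTTAGCTATTCCCGCA is TGCGGGAATAGCTAAAGTGTCATTGTAAGCTCAAGACGCTGCGCATTTATGCGGGCTGTATGTTATATCGCGAGCAGCCT; then T→U.

5′-UGCGGGAAUAGCUAAAGUGUCAUUGUAAGCUCAAGACGCUGCGCAUUUAUGCGGGCUGUAUGUUAUAUCGCGAGCAGCCU-3′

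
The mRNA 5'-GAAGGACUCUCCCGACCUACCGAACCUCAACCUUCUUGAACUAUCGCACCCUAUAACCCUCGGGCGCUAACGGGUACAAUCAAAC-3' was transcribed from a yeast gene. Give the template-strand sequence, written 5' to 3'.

5'-GTTTGATTGTACCCGTTAGCGCCCGAGGGTTATAGGGTGCGATAGTTCAAGAAGGTTGAGGTTCGGTAGGTCGGGAGAGTCCTTC-3'

Replace U with T to get the coding DNA strand: GAAGGACTCTCCCGACCTACCGAACCTCAACCTTCTTGAACTATCGCACCCTATAACCCTCGGGCGCTAACGGGTACAATCAAAC. The template strand is its reverse complement (complement CTTCCTGAGAGGGCTGGATGGCTTGGAGTTGGAAGAACTTGATAGCGTGGGATATTGGGAGCCCGCGATTGCCCATGTTAGTTTG, then reverse).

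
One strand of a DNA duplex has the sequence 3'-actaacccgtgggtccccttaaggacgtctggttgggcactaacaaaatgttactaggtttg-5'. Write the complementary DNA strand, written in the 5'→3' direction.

5′-TGATTGGGCACCCAGGGGAATTCCTGCAGACCAACCCGTGATTGTTTTACAATGATCCAAAC-3′

The strand is given 3'→5', so its complement runs 5'→3' in the same left-to-right order: pair each base A↔T, G↔C.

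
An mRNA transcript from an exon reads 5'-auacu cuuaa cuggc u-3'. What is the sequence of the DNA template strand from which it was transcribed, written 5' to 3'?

5'-AGCCAGTTAAGAGTAT-3'

Replace U with T to get the coding DNA strand: ATACTCTTAACTGGCT. The template strand is its reverse complement (complement TATGAGAATTGACCGA, then reverse).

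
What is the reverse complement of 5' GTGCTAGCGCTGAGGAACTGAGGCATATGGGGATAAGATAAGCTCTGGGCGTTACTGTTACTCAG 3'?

5'-CTGAGTAACAGTAACGCCCAGAGCTTATCTTATCCCCATATGCCTCAGTTCCTCAGCGCTAGCAC-3'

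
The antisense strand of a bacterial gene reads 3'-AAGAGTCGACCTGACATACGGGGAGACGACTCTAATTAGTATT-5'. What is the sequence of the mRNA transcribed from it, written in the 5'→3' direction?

5'-UUCUCAGCUGGACUGUAUGCCCCUCUGCUGAGAUUAAUCAUAA-3'

Reading the template 3'→5' as shown, RNA polymerase pairs each base (A→U, T→A, G↔C) to build mRNA 5'→3' directly.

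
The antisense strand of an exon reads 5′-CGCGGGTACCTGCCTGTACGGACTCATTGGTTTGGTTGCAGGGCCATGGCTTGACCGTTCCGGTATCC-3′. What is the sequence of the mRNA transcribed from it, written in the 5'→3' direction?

5′-GGAUACCGGAACGGUCAAGCCAUGGCCCUGCAACCAAACCAAUGAGUCCGUACAGGCAGGUACCCGCG-3′

RNA polymerase reads the template 3'→5' and synthesizes mRNA 5'→3' by base-pairing (A→U, T→A, G↔C). The complement of the template is GCGCCCATGGACGGACATGCCTGAGTAACCAAACCAACGTCCCGGTACCGAACTGGCAAGGCCATAGG; antiparallel, so 5'→3' the coding strand is GGATACCGGAACGGTCAAGCCATGGCCCTGCAACCAAACCAATGAGTCCGTACAGGCAGGTACCCGCG. Replace T with U for the mRNA.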